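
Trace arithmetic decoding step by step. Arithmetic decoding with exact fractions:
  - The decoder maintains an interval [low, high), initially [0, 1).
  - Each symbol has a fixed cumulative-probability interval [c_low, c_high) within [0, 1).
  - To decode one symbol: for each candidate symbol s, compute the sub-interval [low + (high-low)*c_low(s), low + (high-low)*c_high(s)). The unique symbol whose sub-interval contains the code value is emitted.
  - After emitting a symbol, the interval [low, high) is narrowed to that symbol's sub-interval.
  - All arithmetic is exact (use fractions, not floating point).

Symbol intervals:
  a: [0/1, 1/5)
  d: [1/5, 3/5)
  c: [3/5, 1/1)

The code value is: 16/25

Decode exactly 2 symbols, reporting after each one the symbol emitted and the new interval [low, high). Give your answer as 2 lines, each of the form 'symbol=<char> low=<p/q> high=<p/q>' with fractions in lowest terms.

Answer: symbol=c low=3/5 high=1/1
symbol=a low=3/5 high=17/25

Derivation:
Step 1: interval [0/1, 1/1), width = 1/1 - 0/1 = 1/1
  'a': [0/1 + 1/1*0/1, 0/1 + 1/1*1/5) = [0/1, 1/5)
  'd': [0/1 + 1/1*1/5, 0/1 + 1/1*3/5) = [1/5, 3/5)
  'c': [0/1 + 1/1*3/5, 0/1 + 1/1*1/1) = [3/5, 1/1) <- contains code 16/25
  emit 'c', narrow to [3/5, 1/1)
Step 2: interval [3/5, 1/1), width = 1/1 - 3/5 = 2/5
  'a': [3/5 + 2/5*0/1, 3/5 + 2/5*1/5) = [3/5, 17/25) <- contains code 16/25
  'd': [3/5 + 2/5*1/5, 3/5 + 2/5*3/5) = [17/25, 21/25)
  'c': [3/5 + 2/5*3/5, 3/5 + 2/5*1/1) = [21/25, 1/1)
  emit 'a', narrow to [3/5, 17/25)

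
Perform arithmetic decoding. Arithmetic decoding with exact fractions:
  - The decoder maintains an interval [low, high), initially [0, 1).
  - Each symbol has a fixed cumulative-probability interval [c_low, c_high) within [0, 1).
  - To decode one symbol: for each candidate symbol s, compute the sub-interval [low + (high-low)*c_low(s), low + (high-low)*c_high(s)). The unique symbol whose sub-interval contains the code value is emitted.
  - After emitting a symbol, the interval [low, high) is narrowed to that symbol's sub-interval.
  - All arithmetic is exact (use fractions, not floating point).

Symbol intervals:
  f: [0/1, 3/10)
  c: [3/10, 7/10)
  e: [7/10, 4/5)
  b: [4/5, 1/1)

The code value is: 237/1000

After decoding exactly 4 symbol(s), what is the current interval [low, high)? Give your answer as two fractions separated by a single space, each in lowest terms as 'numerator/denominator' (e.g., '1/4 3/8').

Answer: 1179/5000 1191/5000

Derivation:
Step 1: interval [0/1, 1/1), width = 1/1 - 0/1 = 1/1
  'f': [0/1 + 1/1*0/1, 0/1 + 1/1*3/10) = [0/1, 3/10) <- contains code 237/1000
  'c': [0/1 + 1/1*3/10, 0/1 + 1/1*7/10) = [3/10, 7/10)
  'e': [0/1 + 1/1*7/10, 0/1 + 1/1*4/5) = [7/10, 4/5)
  'b': [0/1 + 1/1*4/5, 0/1 + 1/1*1/1) = [4/5, 1/1)
  emit 'f', narrow to [0/1, 3/10)
Step 2: interval [0/1, 3/10), width = 3/10 - 0/1 = 3/10
  'f': [0/1 + 3/10*0/1, 0/1 + 3/10*3/10) = [0/1, 9/100)
  'c': [0/1 + 3/10*3/10, 0/1 + 3/10*7/10) = [9/100, 21/100)
  'e': [0/1 + 3/10*7/10, 0/1 + 3/10*4/5) = [21/100, 6/25) <- contains code 237/1000
  'b': [0/1 + 3/10*4/5, 0/1 + 3/10*1/1) = [6/25, 3/10)
  emit 'e', narrow to [21/100, 6/25)
Step 3: interval [21/100, 6/25), width = 6/25 - 21/100 = 3/100
  'f': [21/100 + 3/100*0/1, 21/100 + 3/100*3/10) = [21/100, 219/1000)
  'c': [21/100 + 3/100*3/10, 21/100 + 3/100*7/10) = [219/1000, 231/1000)
  'e': [21/100 + 3/100*7/10, 21/100 + 3/100*4/5) = [231/1000, 117/500)
  'b': [21/100 + 3/100*4/5, 21/100 + 3/100*1/1) = [117/500, 6/25) <- contains code 237/1000
  emit 'b', narrow to [117/500, 6/25)
Step 4: interval [117/500, 6/25), width = 6/25 - 117/500 = 3/500
  'f': [117/500 + 3/500*0/1, 117/500 + 3/500*3/10) = [117/500, 1179/5000)
  'c': [117/500 + 3/500*3/10, 117/500 + 3/500*7/10) = [1179/5000, 1191/5000) <- contains code 237/1000
  'e': [117/500 + 3/500*7/10, 117/500 + 3/500*4/5) = [1191/5000, 597/2500)
  'b': [117/500 + 3/500*4/5, 117/500 + 3/500*1/1) = [597/2500, 6/25)
  emit 'c', narrow to [1179/5000, 1191/5000)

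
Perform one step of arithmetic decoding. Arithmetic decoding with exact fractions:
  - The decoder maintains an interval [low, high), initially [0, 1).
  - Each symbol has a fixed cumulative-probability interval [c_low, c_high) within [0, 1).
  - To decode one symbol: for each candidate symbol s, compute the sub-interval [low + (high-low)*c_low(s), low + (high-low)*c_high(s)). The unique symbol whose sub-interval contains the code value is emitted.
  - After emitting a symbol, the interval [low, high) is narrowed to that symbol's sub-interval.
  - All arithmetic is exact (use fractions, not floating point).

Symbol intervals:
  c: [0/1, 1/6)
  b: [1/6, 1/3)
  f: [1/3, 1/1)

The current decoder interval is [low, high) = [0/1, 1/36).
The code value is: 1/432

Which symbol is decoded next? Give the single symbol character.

Answer: c

Derivation:
Interval width = high − low = 1/36 − 0/1 = 1/36
Scaled code = (code − low) / width = (1/432 − 0/1) / 1/36 = 1/12
  c: [0/1, 1/6) ← scaled code falls here ✓
  b: [1/6, 1/3) 
  f: [1/3, 1/1) 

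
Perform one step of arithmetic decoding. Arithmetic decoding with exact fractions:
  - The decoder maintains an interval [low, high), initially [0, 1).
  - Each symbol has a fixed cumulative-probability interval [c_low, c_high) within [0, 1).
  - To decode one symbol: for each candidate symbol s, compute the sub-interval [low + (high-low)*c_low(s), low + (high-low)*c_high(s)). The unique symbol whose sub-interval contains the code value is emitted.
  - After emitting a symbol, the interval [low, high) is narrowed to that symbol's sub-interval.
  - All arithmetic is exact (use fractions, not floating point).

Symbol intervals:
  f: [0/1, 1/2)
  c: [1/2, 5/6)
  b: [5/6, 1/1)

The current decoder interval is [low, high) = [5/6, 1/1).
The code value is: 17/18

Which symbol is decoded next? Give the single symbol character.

Answer: c

Derivation:
Interval width = high − low = 1/1 − 5/6 = 1/6
Scaled code = (code − low) / width = (17/18 − 5/6) / 1/6 = 2/3
  f: [0/1, 1/2) 
  c: [1/2, 5/6) ← scaled code falls here ✓
  b: [5/6, 1/1) 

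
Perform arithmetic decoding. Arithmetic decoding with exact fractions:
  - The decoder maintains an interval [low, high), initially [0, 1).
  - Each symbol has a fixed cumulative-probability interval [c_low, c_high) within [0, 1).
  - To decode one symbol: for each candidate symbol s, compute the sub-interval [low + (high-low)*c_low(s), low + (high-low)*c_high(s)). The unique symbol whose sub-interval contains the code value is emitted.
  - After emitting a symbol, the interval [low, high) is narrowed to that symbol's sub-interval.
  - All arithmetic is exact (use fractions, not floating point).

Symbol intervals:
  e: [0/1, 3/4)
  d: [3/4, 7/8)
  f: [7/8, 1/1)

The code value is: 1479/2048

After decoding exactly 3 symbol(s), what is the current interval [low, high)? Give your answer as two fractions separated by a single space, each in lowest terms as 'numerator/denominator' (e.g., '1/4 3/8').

Answer: 21/32 93/128

Derivation:
Step 1: interval [0/1, 1/1), width = 1/1 - 0/1 = 1/1
  'e': [0/1 + 1/1*0/1, 0/1 + 1/1*3/4) = [0/1, 3/4) <- contains code 1479/2048
  'd': [0/1 + 1/1*3/4, 0/1 + 1/1*7/8) = [3/4, 7/8)
  'f': [0/1 + 1/1*7/8, 0/1 + 1/1*1/1) = [7/8, 1/1)
  emit 'e', narrow to [0/1, 3/4)
Step 2: interval [0/1, 3/4), width = 3/4 - 0/1 = 3/4
  'e': [0/1 + 3/4*0/1, 0/1 + 3/4*3/4) = [0/1, 9/16)
  'd': [0/1 + 3/4*3/4, 0/1 + 3/4*7/8) = [9/16, 21/32)
  'f': [0/1 + 3/4*7/8, 0/1 + 3/4*1/1) = [21/32, 3/4) <- contains code 1479/2048
  emit 'f', narrow to [21/32, 3/4)
Step 3: interval [21/32, 3/4), width = 3/4 - 21/32 = 3/32
  'e': [21/32 + 3/32*0/1, 21/32 + 3/32*3/4) = [21/32, 93/128) <- contains code 1479/2048
  'd': [21/32 + 3/32*3/4, 21/32 + 3/32*7/8) = [93/128, 189/256)
  'f': [21/32 + 3/32*7/8, 21/32 + 3/32*1/1) = [189/256, 3/4)
  emit 'e', narrow to [21/32, 93/128)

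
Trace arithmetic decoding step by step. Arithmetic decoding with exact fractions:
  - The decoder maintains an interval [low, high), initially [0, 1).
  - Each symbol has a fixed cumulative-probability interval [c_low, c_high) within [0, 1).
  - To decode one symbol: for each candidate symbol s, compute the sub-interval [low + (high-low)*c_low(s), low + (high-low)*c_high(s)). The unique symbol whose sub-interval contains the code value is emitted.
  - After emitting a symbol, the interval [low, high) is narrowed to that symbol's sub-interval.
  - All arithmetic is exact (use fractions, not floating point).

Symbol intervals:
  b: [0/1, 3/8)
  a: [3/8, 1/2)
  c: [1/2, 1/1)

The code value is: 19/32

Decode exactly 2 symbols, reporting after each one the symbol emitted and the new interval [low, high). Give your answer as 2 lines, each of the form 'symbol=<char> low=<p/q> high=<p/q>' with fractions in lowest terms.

Answer: symbol=c low=1/2 high=1/1
symbol=b low=1/2 high=11/16

Derivation:
Step 1: interval [0/1, 1/1), width = 1/1 - 0/1 = 1/1
  'b': [0/1 + 1/1*0/1, 0/1 + 1/1*3/8) = [0/1, 3/8)
  'a': [0/1 + 1/1*3/8, 0/1 + 1/1*1/2) = [3/8, 1/2)
  'c': [0/1 + 1/1*1/2, 0/1 + 1/1*1/1) = [1/2, 1/1) <- contains code 19/32
  emit 'c', narrow to [1/2, 1/1)
Step 2: interval [1/2, 1/1), width = 1/1 - 1/2 = 1/2
  'b': [1/2 + 1/2*0/1, 1/2 + 1/2*3/8) = [1/2, 11/16) <- contains code 19/32
  'a': [1/2 + 1/2*3/8, 1/2 + 1/2*1/2) = [11/16, 3/4)
  'c': [1/2 + 1/2*1/2, 1/2 + 1/2*1/1) = [3/4, 1/1)
  emit 'b', narrow to [1/2, 11/16)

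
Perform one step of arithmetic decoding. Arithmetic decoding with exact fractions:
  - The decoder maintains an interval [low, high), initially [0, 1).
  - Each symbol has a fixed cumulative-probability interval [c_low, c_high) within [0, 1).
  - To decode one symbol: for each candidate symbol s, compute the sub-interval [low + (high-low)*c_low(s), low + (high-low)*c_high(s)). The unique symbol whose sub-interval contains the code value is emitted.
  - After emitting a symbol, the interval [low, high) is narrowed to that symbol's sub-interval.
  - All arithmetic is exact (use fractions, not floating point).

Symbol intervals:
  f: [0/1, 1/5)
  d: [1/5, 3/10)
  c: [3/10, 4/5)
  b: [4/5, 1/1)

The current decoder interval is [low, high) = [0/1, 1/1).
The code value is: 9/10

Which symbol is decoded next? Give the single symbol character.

Interval width = high − low = 1/1 − 0/1 = 1/1
Scaled code = (code − low) / width = (9/10 − 0/1) / 1/1 = 9/10
  f: [0/1, 1/5) 
  d: [1/5, 3/10) 
  c: [3/10, 4/5) 
  b: [4/5, 1/1) ← scaled code falls here ✓

Answer: b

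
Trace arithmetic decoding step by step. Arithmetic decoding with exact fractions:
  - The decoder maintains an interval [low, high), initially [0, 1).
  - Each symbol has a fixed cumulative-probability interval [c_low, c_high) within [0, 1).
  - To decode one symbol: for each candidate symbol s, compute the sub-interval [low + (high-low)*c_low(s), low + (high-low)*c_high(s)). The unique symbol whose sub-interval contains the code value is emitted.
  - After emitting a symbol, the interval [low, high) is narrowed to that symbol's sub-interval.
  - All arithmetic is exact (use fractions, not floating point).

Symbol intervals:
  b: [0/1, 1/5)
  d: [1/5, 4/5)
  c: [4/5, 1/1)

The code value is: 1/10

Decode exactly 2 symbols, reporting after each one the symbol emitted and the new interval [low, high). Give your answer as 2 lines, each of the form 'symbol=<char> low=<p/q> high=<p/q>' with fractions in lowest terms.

Step 1: interval [0/1, 1/1), width = 1/1 - 0/1 = 1/1
  'b': [0/1 + 1/1*0/1, 0/1 + 1/1*1/5) = [0/1, 1/5) <- contains code 1/10
  'd': [0/1 + 1/1*1/5, 0/1 + 1/1*4/5) = [1/5, 4/5)
  'c': [0/1 + 1/1*4/5, 0/1 + 1/1*1/1) = [4/5, 1/1)
  emit 'b', narrow to [0/1, 1/5)
Step 2: interval [0/1, 1/5), width = 1/5 - 0/1 = 1/5
  'b': [0/1 + 1/5*0/1, 0/1 + 1/5*1/5) = [0/1, 1/25)
  'd': [0/1 + 1/5*1/5, 0/1 + 1/5*4/5) = [1/25, 4/25) <- contains code 1/10
  'c': [0/1 + 1/5*4/5, 0/1 + 1/5*1/1) = [4/25, 1/5)
  emit 'd', narrow to [1/25, 4/25)

Answer: symbol=b low=0/1 high=1/5
symbol=d low=1/25 high=4/25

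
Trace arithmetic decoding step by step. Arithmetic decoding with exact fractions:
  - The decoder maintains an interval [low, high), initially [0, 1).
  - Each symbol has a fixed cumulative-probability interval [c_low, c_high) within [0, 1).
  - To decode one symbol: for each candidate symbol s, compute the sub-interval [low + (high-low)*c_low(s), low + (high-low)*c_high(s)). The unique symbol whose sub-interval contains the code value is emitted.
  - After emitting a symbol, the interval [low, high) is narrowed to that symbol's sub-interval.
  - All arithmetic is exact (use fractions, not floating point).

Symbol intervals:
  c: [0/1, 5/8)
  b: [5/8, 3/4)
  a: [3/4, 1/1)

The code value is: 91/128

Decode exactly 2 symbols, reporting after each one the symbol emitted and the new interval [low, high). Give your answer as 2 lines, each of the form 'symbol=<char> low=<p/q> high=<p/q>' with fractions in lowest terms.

Step 1: interval [0/1, 1/1), width = 1/1 - 0/1 = 1/1
  'c': [0/1 + 1/1*0/1, 0/1 + 1/1*5/8) = [0/1, 5/8)
  'b': [0/1 + 1/1*5/8, 0/1 + 1/1*3/4) = [5/8, 3/4) <- contains code 91/128
  'a': [0/1 + 1/1*3/4, 0/1 + 1/1*1/1) = [3/4, 1/1)
  emit 'b', narrow to [5/8, 3/4)
Step 2: interval [5/8, 3/4), width = 3/4 - 5/8 = 1/8
  'c': [5/8 + 1/8*0/1, 5/8 + 1/8*5/8) = [5/8, 45/64)
  'b': [5/8 + 1/8*5/8, 5/8 + 1/8*3/4) = [45/64, 23/32) <- contains code 91/128
  'a': [5/8 + 1/8*3/4, 5/8 + 1/8*1/1) = [23/32, 3/4)
  emit 'b', narrow to [45/64, 23/32)

Answer: symbol=b low=5/8 high=3/4
symbol=b low=45/64 high=23/32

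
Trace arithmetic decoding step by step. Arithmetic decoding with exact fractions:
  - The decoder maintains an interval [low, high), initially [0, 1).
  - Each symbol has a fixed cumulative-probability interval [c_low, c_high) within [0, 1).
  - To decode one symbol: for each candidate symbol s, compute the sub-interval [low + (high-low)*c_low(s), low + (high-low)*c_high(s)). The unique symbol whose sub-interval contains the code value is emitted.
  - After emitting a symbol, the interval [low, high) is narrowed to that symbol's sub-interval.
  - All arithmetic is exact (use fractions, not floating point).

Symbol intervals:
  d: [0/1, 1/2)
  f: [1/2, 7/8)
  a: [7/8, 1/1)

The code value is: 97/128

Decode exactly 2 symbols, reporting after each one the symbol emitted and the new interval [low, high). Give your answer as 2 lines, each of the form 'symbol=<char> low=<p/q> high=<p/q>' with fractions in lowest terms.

Step 1: interval [0/1, 1/1), width = 1/1 - 0/1 = 1/1
  'd': [0/1 + 1/1*0/1, 0/1 + 1/1*1/2) = [0/1, 1/2)
  'f': [0/1 + 1/1*1/2, 0/1 + 1/1*7/8) = [1/2, 7/8) <- contains code 97/128
  'a': [0/1 + 1/1*7/8, 0/1 + 1/1*1/1) = [7/8, 1/1)
  emit 'f', narrow to [1/2, 7/8)
Step 2: interval [1/2, 7/8), width = 7/8 - 1/2 = 3/8
  'd': [1/2 + 3/8*0/1, 1/2 + 3/8*1/2) = [1/2, 11/16)
  'f': [1/2 + 3/8*1/2, 1/2 + 3/8*7/8) = [11/16, 53/64) <- contains code 97/128
  'a': [1/2 + 3/8*7/8, 1/2 + 3/8*1/1) = [53/64, 7/8)
  emit 'f', narrow to [11/16, 53/64)

Answer: symbol=f low=1/2 high=7/8
symbol=f low=11/16 high=53/64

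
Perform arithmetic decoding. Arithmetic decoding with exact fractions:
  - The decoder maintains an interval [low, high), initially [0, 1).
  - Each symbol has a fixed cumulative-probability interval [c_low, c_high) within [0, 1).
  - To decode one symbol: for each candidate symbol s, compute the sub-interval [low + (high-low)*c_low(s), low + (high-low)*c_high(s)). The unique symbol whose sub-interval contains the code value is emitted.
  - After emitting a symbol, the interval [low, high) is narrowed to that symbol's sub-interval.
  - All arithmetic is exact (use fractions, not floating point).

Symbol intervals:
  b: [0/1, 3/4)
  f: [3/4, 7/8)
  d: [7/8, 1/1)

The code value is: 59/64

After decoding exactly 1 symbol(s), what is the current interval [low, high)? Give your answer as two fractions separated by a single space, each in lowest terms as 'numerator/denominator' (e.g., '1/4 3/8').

Answer: 7/8 1/1

Derivation:
Step 1: interval [0/1, 1/1), width = 1/1 - 0/1 = 1/1
  'b': [0/1 + 1/1*0/1, 0/1 + 1/1*3/4) = [0/1, 3/4)
  'f': [0/1 + 1/1*3/4, 0/1 + 1/1*7/8) = [3/4, 7/8)
  'd': [0/1 + 1/1*7/8, 0/1 + 1/1*1/1) = [7/8, 1/1) <- contains code 59/64
  emit 'd', narrow to [7/8, 1/1)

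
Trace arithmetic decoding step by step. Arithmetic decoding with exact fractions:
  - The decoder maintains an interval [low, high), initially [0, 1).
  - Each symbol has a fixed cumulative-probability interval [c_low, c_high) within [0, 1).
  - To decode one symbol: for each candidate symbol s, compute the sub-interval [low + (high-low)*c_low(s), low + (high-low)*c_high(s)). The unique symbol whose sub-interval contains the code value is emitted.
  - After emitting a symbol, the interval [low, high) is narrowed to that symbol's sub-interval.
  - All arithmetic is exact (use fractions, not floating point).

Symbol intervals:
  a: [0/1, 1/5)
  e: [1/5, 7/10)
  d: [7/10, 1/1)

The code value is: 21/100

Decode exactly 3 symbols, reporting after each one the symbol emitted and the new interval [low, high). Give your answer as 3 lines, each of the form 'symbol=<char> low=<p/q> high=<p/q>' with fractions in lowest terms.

Answer: symbol=e low=1/5 high=7/10
symbol=a low=1/5 high=3/10
symbol=a low=1/5 high=11/50

Derivation:
Step 1: interval [0/1, 1/1), width = 1/1 - 0/1 = 1/1
  'a': [0/1 + 1/1*0/1, 0/1 + 1/1*1/5) = [0/1, 1/5)
  'e': [0/1 + 1/1*1/5, 0/1 + 1/1*7/10) = [1/5, 7/10) <- contains code 21/100
  'd': [0/1 + 1/1*7/10, 0/1 + 1/1*1/1) = [7/10, 1/1)
  emit 'e', narrow to [1/5, 7/10)
Step 2: interval [1/5, 7/10), width = 7/10 - 1/5 = 1/2
  'a': [1/5 + 1/2*0/1, 1/5 + 1/2*1/5) = [1/5, 3/10) <- contains code 21/100
  'e': [1/5 + 1/2*1/5, 1/5 + 1/2*7/10) = [3/10, 11/20)
  'd': [1/5 + 1/2*7/10, 1/5 + 1/2*1/1) = [11/20, 7/10)
  emit 'a', narrow to [1/5, 3/10)
Step 3: interval [1/5, 3/10), width = 3/10 - 1/5 = 1/10
  'a': [1/5 + 1/10*0/1, 1/5 + 1/10*1/5) = [1/5, 11/50) <- contains code 21/100
  'e': [1/5 + 1/10*1/5, 1/5 + 1/10*7/10) = [11/50, 27/100)
  'd': [1/5 + 1/10*7/10, 1/5 + 1/10*1/1) = [27/100, 3/10)
  emit 'a', narrow to [1/5, 11/50)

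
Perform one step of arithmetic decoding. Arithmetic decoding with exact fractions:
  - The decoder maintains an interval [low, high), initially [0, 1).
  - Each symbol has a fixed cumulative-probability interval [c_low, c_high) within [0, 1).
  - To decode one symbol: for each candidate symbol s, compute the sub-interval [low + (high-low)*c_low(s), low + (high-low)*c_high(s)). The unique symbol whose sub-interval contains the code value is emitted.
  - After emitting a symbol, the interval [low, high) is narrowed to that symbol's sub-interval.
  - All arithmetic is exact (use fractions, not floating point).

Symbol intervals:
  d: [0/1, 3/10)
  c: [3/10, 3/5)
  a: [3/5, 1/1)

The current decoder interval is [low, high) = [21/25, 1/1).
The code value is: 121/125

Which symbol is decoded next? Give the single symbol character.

Interval width = high − low = 1/1 − 21/25 = 4/25
Scaled code = (code − low) / width = (121/125 − 21/25) / 4/25 = 4/5
  d: [0/1, 3/10) 
  c: [3/10, 3/5) 
  a: [3/5, 1/1) ← scaled code falls here ✓

Answer: a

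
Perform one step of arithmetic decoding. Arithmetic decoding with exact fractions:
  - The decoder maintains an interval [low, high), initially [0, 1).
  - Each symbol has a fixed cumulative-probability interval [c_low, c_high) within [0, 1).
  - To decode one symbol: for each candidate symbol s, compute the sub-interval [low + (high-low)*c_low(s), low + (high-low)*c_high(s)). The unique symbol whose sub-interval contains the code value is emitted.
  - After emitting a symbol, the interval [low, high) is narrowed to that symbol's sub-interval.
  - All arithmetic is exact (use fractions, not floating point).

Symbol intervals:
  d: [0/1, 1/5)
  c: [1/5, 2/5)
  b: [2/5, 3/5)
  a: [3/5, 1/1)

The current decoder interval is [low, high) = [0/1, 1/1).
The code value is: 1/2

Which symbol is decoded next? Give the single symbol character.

Answer: b

Derivation:
Interval width = high − low = 1/1 − 0/1 = 1/1
Scaled code = (code − low) / width = (1/2 − 0/1) / 1/1 = 1/2
  d: [0/1, 1/5) 
  c: [1/5, 2/5) 
  b: [2/5, 3/5) ← scaled code falls here ✓
  a: [3/5, 1/1) 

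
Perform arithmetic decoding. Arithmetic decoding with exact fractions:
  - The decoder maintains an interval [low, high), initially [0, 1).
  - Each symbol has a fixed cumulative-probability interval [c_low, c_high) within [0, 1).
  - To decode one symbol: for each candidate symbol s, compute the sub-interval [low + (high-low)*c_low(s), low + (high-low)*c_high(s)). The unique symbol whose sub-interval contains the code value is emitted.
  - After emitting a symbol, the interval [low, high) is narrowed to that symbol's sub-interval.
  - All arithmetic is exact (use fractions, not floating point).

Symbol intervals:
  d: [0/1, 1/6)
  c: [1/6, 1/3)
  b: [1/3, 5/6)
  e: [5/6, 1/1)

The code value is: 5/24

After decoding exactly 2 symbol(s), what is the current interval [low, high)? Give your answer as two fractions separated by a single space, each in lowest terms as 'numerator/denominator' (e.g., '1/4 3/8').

Answer: 7/36 2/9

Derivation:
Step 1: interval [0/1, 1/1), width = 1/1 - 0/1 = 1/1
  'd': [0/1 + 1/1*0/1, 0/1 + 1/1*1/6) = [0/1, 1/6)
  'c': [0/1 + 1/1*1/6, 0/1 + 1/1*1/3) = [1/6, 1/3) <- contains code 5/24
  'b': [0/1 + 1/1*1/3, 0/1 + 1/1*5/6) = [1/3, 5/6)
  'e': [0/1 + 1/1*5/6, 0/1 + 1/1*1/1) = [5/6, 1/1)
  emit 'c', narrow to [1/6, 1/3)
Step 2: interval [1/6, 1/3), width = 1/3 - 1/6 = 1/6
  'd': [1/6 + 1/6*0/1, 1/6 + 1/6*1/6) = [1/6, 7/36)
  'c': [1/6 + 1/6*1/6, 1/6 + 1/6*1/3) = [7/36, 2/9) <- contains code 5/24
  'b': [1/6 + 1/6*1/3, 1/6 + 1/6*5/6) = [2/9, 11/36)
  'e': [1/6 + 1/6*5/6, 1/6 + 1/6*1/1) = [11/36, 1/3)
  emit 'c', narrow to [7/36, 2/9)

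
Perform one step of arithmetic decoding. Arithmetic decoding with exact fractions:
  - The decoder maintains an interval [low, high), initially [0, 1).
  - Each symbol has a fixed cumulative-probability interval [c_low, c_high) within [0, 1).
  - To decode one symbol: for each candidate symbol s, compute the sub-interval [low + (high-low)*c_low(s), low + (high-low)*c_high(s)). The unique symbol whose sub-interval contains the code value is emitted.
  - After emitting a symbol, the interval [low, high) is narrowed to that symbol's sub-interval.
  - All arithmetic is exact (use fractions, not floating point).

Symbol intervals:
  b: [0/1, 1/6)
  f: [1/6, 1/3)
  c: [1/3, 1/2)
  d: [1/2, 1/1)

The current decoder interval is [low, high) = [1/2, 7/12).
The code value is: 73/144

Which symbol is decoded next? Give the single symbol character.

Interval width = high − low = 7/12 − 1/2 = 1/12
Scaled code = (code − low) / width = (73/144 − 1/2) / 1/12 = 1/12
  b: [0/1, 1/6) ← scaled code falls here ✓
  f: [1/6, 1/3) 
  c: [1/3, 1/2) 
  d: [1/2, 1/1) 

Answer: b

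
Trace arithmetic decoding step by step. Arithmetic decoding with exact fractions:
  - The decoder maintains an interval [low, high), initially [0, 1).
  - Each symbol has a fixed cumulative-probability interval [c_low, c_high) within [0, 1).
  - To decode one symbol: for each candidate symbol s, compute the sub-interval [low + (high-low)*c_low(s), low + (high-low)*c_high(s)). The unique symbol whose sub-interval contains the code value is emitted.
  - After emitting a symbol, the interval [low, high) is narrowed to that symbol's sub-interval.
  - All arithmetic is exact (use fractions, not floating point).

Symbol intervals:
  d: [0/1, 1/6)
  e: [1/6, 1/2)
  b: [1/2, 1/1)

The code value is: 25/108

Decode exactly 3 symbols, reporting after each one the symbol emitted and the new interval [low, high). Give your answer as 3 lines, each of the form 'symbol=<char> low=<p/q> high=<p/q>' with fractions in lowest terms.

Answer: symbol=e low=1/6 high=1/2
symbol=e low=2/9 high=1/3
symbol=d low=2/9 high=13/54

Derivation:
Step 1: interval [0/1, 1/1), width = 1/1 - 0/1 = 1/1
  'd': [0/1 + 1/1*0/1, 0/1 + 1/1*1/6) = [0/1, 1/6)
  'e': [0/1 + 1/1*1/6, 0/1 + 1/1*1/2) = [1/6, 1/2) <- contains code 25/108
  'b': [0/1 + 1/1*1/2, 0/1 + 1/1*1/1) = [1/2, 1/1)
  emit 'e', narrow to [1/6, 1/2)
Step 2: interval [1/6, 1/2), width = 1/2 - 1/6 = 1/3
  'd': [1/6 + 1/3*0/1, 1/6 + 1/3*1/6) = [1/6, 2/9)
  'e': [1/6 + 1/3*1/6, 1/6 + 1/3*1/2) = [2/9, 1/3) <- contains code 25/108
  'b': [1/6 + 1/3*1/2, 1/6 + 1/3*1/1) = [1/3, 1/2)
  emit 'e', narrow to [2/9, 1/3)
Step 3: interval [2/9, 1/3), width = 1/3 - 2/9 = 1/9
  'd': [2/9 + 1/9*0/1, 2/9 + 1/9*1/6) = [2/9, 13/54) <- contains code 25/108
  'e': [2/9 + 1/9*1/6, 2/9 + 1/9*1/2) = [13/54, 5/18)
  'b': [2/9 + 1/9*1/2, 2/9 + 1/9*1/1) = [5/18, 1/3)
  emit 'd', narrow to [2/9, 13/54)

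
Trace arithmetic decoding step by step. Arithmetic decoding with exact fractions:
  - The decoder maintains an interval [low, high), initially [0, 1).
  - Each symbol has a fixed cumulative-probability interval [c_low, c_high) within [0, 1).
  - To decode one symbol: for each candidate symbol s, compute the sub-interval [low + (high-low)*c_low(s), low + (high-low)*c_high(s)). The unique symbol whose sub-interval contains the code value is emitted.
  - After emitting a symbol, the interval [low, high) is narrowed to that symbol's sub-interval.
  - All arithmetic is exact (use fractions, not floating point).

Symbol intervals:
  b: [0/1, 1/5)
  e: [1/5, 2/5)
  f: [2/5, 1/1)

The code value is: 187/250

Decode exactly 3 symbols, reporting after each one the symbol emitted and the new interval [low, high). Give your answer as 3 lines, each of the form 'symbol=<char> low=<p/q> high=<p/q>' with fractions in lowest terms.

Answer: symbol=f low=2/5 high=1/1
symbol=f low=16/25 high=1/1
symbol=e low=89/125 high=98/125

Derivation:
Step 1: interval [0/1, 1/1), width = 1/1 - 0/1 = 1/1
  'b': [0/1 + 1/1*0/1, 0/1 + 1/1*1/5) = [0/1, 1/5)
  'e': [0/1 + 1/1*1/5, 0/1 + 1/1*2/5) = [1/5, 2/5)
  'f': [0/1 + 1/1*2/5, 0/1 + 1/1*1/1) = [2/5, 1/1) <- contains code 187/250
  emit 'f', narrow to [2/5, 1/1)
Step 2: interval [2/5, 1/1), width = 1/1 - 2/5 = 3/5
  'b': [2/5 + 3/5*0/1, 2/5 + 3/5*1/5) = [2/5, 13/25)
  'e': [2/5 + 3/5*1/5, 2/5 + 3/5*2/5) = [13/25, 16/25)
  'f': [2/5 + 3/5*2/5, 2/5 + 3/5*1/1) = [16/25, 1/1) <- contains code 187/250
  emit 'f', narrow to [16/25, 1/1)
Step 3: interval [16/25, 1/1), width = 1/1 - 16/25 = 9/25
  'b': [16/25 + 9/25*0/1, 16/25 + 9/25*1/5) = [16/25, 89/125)
  'e': [16/25 + 9/25*1/5, 16/25 + 9/25*2/5) = [89/125, 98/125) <- contains code 187/250
  'f': [16/25 + 9/25*2/5, 16/25 + 9/25*1/1) = [98/125, 1/1)
  emit 'e', narrow to [89/125, 98/125)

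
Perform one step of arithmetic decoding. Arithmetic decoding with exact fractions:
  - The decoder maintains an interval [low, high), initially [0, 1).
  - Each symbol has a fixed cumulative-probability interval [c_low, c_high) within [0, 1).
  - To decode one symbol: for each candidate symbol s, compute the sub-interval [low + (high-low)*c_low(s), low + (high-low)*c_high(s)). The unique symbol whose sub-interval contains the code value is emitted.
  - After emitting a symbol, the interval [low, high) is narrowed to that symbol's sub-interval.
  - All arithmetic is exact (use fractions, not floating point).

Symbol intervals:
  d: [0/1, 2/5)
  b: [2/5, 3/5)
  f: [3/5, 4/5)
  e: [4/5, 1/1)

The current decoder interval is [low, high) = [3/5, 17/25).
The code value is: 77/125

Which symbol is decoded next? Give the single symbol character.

Interval width = high − low = 17/25 − 3/5 = 2/25
Scaled code = (code − low) / width = (77/125 − 3/5) / 2/25 = 1/5
  d: [0/1, 2/5) ← scaled code falls here ✓
  b: [2/5, 3/5) 
  f: [3/5, 4/5) 
  e: [4/5, 1/1) 

Answer: d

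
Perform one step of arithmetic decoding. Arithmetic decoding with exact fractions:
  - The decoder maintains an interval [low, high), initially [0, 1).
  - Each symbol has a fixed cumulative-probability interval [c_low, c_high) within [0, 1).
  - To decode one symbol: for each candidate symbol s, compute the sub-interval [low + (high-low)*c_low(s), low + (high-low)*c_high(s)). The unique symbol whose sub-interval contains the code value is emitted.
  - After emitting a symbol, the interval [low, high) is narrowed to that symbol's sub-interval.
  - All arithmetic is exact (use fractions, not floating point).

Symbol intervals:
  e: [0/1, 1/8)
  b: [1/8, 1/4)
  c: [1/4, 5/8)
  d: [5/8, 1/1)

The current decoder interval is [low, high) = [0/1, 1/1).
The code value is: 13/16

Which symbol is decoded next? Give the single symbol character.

Answer: d

Derivation:
Interval width = high − low = 1/1 − 0/1 = 1/1
Scaled code = (code − low) / width = (13/16 − 0/1) / 1/1 = 13/16
  e: [0/1, 1/8) 
  b: [1/8, 1/4) 
  c: [1/4, 5/8) 
  d: [5/8, 1/1) ← scaled code falls here ✓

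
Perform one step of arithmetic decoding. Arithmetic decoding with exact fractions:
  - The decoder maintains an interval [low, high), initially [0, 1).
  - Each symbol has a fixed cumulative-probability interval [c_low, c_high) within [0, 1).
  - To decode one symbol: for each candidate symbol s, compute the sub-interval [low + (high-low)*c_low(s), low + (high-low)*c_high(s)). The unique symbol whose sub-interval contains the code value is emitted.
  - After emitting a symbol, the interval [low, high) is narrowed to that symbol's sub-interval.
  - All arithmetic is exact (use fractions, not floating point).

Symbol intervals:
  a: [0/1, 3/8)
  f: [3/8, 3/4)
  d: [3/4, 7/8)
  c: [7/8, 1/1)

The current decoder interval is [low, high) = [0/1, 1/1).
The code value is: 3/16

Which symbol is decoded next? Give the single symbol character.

Answer: a

Derivation:
Interval width = high − low = 1/1 − 0/1 = 1/1
Scaled code = (code − low) / width = (3/16 − 0/1) / 1/1 = 3/16
  a: [0/1, 3/8) ← scaled code falls here ✓
  f: [3/8, 3/4) 
  d: [3/4, 7/8) 
  c: [7/8, 1/1) 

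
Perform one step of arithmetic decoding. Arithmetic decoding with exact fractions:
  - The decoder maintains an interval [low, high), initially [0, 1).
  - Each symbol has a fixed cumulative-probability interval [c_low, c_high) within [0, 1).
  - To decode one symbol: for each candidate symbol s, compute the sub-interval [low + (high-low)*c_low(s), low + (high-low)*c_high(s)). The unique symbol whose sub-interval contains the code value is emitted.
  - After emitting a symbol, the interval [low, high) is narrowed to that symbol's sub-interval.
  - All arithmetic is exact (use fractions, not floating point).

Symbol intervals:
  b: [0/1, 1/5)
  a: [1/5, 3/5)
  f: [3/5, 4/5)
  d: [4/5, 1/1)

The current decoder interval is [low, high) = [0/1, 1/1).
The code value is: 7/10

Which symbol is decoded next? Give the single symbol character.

Answer: f

Derivation:
Interval width = high − low = 1/1 − 0/1 = 1/1
Scaled code = (code − low) / width = (7/10 − 0/1) / 1/1 = 7/10
  b: [0/1, 1/5) 
  a: [1/5, 3/5) 
  f: [3/5, 4/5) ← scaled code falls here ✓
  d: [4/5, 1/1) 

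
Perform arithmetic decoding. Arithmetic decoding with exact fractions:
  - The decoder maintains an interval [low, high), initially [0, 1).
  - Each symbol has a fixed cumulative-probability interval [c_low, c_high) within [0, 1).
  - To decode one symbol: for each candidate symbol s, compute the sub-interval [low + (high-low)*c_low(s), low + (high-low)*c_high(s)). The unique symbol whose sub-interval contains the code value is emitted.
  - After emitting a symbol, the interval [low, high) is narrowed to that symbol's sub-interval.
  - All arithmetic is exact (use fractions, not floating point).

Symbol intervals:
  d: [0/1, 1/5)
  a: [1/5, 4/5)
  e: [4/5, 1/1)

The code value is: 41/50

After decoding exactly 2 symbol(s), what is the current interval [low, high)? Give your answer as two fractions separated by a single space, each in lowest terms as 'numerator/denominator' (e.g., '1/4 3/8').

Step 1: interval [0/1, 1/1), width = 1/1 - 0/1 = 1/1
  'd': [0/1 + 1/1*0/1, 0/1 + 1/1*1/5) = [0/1, 1/5)
  'a': [0/1 + 1/1*1/5, 0/1 + 1/1*4/5) = [1/5, 4/5)
  'e': [0/1 + 1/1*4/5, 0/1 + 1/1*1/1) = [4/5, 1/1) <- contains code 41/50
  emit 'e', narrow to [4/5, 1/1)
Step 2: interval [4/5, 1/1), width = 1/1 - 4/5 = 1/5
  'd': [4/5 + 1/5*0/1, 4/5 + 1/5*1/5) = [4/5, 21/25) <- contains code 41/50
  'a': [4/5 + 1/5*1/5, 4/5 + 1/5*4/5) = [21/25, 24/25)
  'e': [4/5 + 1/5*4/5, 4/5 + 1/5*1/1) = [24/25, 1/1)
  emit 'd', narrow to [4/5, 21/25)

Answer: 4/5 21/25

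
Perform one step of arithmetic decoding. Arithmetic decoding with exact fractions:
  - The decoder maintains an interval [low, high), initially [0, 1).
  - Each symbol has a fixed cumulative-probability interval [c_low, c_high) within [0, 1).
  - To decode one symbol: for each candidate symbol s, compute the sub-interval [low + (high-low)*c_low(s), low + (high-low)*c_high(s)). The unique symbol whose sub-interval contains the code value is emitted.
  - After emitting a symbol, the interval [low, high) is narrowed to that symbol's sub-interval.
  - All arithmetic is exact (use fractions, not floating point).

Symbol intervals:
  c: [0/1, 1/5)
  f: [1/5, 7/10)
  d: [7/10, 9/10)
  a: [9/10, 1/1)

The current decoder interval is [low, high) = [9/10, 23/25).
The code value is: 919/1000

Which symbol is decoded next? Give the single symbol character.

Answer: a

Derivation:
Interval width = high − low = 23/25 − 9/10 = 1/50
Scaled code = (code − low) / width = (919/1000 − 9/10) / 1/50 = 19/20
  c: [0/1, 1/5) 
  f: [1/5, 7/10) 
  d: [7/10, 9/10) 
  a: [9/10, 1/1) ← scaled code falls here ✓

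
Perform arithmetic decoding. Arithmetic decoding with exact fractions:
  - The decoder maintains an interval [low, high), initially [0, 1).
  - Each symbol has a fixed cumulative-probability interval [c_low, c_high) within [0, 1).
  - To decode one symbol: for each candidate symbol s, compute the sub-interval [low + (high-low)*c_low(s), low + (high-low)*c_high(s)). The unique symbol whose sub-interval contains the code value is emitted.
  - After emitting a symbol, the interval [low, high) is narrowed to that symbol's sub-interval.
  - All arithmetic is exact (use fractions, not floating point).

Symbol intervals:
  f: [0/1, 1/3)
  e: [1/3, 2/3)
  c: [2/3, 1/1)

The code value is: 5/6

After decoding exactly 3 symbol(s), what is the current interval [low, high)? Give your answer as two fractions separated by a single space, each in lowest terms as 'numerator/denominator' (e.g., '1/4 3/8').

Answer: 22/27 23/27

Derivation:
Step 1: interval [0/1, 1/1), width = 1/1 - 0/1 = 1/1
  'f': [0/1 + 1/1*0/1, 0/1 + 1/1*1/3) = [0/1, 1/3)
  'e': [0/1 + 1/1*1/3, 0/1 + 1/1*2/3) = [1/3, 2/3)
  'c': [0/1 + 1/1*2/3, 0/1 + 1/1*1/1) = [2/3, 1/1) <- contains code 5/6
  emit 'c', narrow to [2/3, 1/1)
Step 2: interval [2/3, 1/1), width = 1/1 - 2/3 = 1/3
  'f': [2/3 + 1/3*0/1, 2/3 + 1/3*1/3) = [2/3, 7/9)
  'e': [2/3 + 1/3*1/3, 2/3 + 1/3*2/3) = [7/9, 8/9) <- contains code 5/6
  'c': [2/3 + 1/3*2/3, 2/3 + 1/3*1/1) = [8/9, 1/1)
  emit 'e', narrow to [7/9, 8/9)
Step 3: interval [7/9, 8/9), width = 8/9 - 7/9 = 1/9
  'f': [7/9 + 1/9*0/1, 7/9 + 1/9*1/3) = [7/9, 22/27)
  'e': [7/9 + 1/9*1/3, 7/9 + 1/9*2/3) = [22/27, 23/27) <- contains code 5/6
  'c': [7/9 + 1/9*2/3, 7/9 + 1/9*1/1) = [23/27, 8/9)
  emit 'e', narrow to [22/27, 23/27)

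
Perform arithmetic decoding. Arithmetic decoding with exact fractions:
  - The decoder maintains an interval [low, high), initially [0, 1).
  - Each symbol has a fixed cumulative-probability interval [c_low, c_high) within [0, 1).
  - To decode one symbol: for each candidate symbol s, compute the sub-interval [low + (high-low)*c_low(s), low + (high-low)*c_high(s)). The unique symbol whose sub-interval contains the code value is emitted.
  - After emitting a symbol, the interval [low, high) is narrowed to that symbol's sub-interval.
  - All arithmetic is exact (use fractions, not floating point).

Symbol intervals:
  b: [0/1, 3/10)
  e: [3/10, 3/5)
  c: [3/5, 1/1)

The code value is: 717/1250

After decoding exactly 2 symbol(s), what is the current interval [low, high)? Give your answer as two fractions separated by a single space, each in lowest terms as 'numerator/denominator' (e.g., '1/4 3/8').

Answer: 12/25 3/5

Derivation:
Step 1: interval [0/1, 1/1), width = 1/1 - 0/1 = 1/1
  'b': [0/1 + 1/1*0/1, 0/1 + 1/1*3/10) = [0/1, 3/10)
  'e': [0/1 + 1/1*3/10, 0/1 + 1/1*3/5) = [3/10, 3/5) <- contains code 717/1250
  'c': [0/1 + 1/1*3/5, 0/1 + 1/1*1/1) = [3/5, 1/1)
  emit 'e', narrow to [3/10, 3/5)
Step 2: interval [3/10, 3/5), width = 3/5 - 3/10 = 3/10
  'b': [3/10 + 3/10*0/1, 3/10 + 3/10*3/10) = [3/10, 39/100)
  'e': [3/10 + 3/10*3/10, 3/10 + 3/10*3/5) = [39/100, 12/25)
  'c': [3/10 + 3/10*3/5, 3/10 + 3/10*1/1) = [12/25, 3/5) <- contains code 717/1250
  emit 'c', narrow to [12/25, 3/5)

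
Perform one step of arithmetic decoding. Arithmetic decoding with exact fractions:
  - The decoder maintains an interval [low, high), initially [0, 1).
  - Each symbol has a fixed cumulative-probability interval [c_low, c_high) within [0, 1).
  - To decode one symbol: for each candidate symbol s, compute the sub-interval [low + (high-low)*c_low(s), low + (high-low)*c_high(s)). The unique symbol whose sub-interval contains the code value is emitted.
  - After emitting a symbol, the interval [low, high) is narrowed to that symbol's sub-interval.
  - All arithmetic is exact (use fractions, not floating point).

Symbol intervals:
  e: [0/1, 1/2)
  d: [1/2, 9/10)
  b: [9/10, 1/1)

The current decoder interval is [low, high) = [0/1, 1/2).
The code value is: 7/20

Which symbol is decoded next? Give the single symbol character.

Interval width = high − low = 1/2 − 0/1 = 1/2
Scaled code = (code − low) / width = (7/20 − 0/1) / 1/2 = 7/10
  e: [0/1, 1/2) 
  d: [1/2, 9/10) ← scaled code falls here ✓
  b: [9/10, 1/1) 

Answer: d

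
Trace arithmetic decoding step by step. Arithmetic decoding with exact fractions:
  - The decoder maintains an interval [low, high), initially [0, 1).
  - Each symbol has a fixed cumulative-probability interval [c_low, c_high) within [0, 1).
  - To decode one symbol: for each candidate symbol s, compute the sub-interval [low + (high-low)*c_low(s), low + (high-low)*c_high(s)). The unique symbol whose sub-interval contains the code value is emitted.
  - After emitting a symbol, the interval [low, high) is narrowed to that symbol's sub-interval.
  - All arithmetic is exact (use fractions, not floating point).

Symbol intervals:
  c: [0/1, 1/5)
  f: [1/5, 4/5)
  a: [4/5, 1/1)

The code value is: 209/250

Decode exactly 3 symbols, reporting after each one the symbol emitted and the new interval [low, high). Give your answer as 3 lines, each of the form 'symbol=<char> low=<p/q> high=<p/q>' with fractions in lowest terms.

Step 1: interval [0/1, 1/1), width = 1/1 - 0/1 = 1/1
  'c': [0/1 + 1/1*0/1, 0/1 + 1/1*1/5) = [0/1, 1/5)
  'f': [0/1 + 1/1*1/5, 0/1 + 1/1*4/5) = [1/5, 4/5)
  'a': [0/1 + 1/1*4/5, 0/1 + 1/1*1/1) = [4/5, 1/1) <- contains code 209/250
  emit 'a', narrow to [4/5, 1/1)
Step 2: interval [4/5, 1/1), width = 1/1 - 4/5 = 1/5
  'c': [4/5 + 1/5*0/1, 4/5 + 1/5*1/5) = [4/5, 21/25) <- contains code 209/250
  'f': [4/5 + 1/5*1/5, 4/5 + 1/5*4/5) = [21/25, 24/25)
  'a': [4/5 + 1/5*4/5, 4/5 + 1/5*1/1) = [24/25, 1/1)
  emit 'c', narrow to [4/5, 21/25)
Step 3: interval [4/5, 21/25), width = 21/25 - 4/5 = 1/25
  'c': [4/5 + 1/25*0/1, 4/5 + 1/25*1/5) = [4/5, 101/125)
  'f': [4/5 + 1/25*1/5, 4/5 + 1/25*4/5) = [101/125, 104/125)
  'a': [4/5 + 1/25*4/5, 4/5 + 1/25*1/1) = [104/125, 21/25) <- contains code 209/250
  emit 'a', narrow to [104/125, 21/25)

Answer: symbol=a low=4/5 high=1/1
symbol=c low=4/5 high=21/25
symbol=a low=104/125 high=21/25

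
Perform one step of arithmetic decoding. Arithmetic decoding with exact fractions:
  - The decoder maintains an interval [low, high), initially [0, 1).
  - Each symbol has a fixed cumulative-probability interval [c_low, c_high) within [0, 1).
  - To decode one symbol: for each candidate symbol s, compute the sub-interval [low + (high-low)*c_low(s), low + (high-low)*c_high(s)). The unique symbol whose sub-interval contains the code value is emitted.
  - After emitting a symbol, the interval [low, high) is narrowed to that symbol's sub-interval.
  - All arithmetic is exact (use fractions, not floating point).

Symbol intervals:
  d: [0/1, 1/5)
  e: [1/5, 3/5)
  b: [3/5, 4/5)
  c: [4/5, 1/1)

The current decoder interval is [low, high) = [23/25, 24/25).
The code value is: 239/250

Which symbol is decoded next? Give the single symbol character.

Interval width = high − low = 24/25 − 23/25 = 1/25
Scaled code = (code − low) / width = (239/250 − 23/25) / 1/25 = 9/10
  d: [0/1, 1/5) 
  e: [1/5, 3/5) 
  b: [3/5, 4/5) 
  c: [4/5, 1/1) ← scaled code falls here ✓

Answer: c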